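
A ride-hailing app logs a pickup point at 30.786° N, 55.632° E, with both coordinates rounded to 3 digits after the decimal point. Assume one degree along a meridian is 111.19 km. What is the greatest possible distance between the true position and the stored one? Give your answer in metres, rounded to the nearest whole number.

Rounding to 3 decimal places leaves each coordinate within ±0.0005° of the true value.
North–south component: 0.0005° × 111190 = 55.595 m.
E–W at 30.786°: 0.0005° × 111190 × cos 30.786° = 0.0005 × 111190 × 0.8591 ≈ 47.7608 m.
Combining orthogonally: (55.595² + 47.7608²)^½ ≈ 73.2933 m.

73 metres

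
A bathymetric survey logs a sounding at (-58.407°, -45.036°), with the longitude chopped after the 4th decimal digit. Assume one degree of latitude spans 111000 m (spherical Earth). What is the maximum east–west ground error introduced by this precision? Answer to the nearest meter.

6 meters

Truncating at 4 decimal places can drop up to a full unit in the last place, so the longitude may be off by as much as 0.0001°.
Parallels shrink by cos φ, so at 58.407° a degree of longitude is 111000 × 0.5239 ≈ 58150.9 m.
East–west error: 0.0001° × 58150.9 m/° ≈ 5.81509 m.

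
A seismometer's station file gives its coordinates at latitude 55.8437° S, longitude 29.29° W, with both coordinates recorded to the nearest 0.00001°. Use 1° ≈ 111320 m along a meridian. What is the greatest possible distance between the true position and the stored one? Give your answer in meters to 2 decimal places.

Rounding to 5 decimal places leaves each coordinate within ±5e-06° of the true value.
N–S: 5e-06° × 111320 m/° = 0.5566 m.
East–west component at 55.8437°: 5e-06° × 111320 × cos 55.8437° ≈ 5e-06 × 62500.9 ≈ 0.312504 m.
Worst case both components are at the extreme and orthogonal: √(0.5566² + 0.312504²) ≈ 0.638328 m.

0.64 meters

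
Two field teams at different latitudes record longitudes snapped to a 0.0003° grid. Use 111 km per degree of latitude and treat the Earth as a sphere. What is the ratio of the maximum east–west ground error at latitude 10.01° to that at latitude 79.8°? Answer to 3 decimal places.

5.561

With a 0.0003° grid the true value lies within half a step, ±0.0003°/2 = ±0.00015°, of the stored one.
Error at 10.01° = 0.00015° × 111000 × cos 10.01° ≈ 16.65 × 0.9848 = 16.397 m.
Error at 79.8° = 0.00015° × 111000 × cos 79.8° ≈ 16.65 × 0.1771 = 2.9485 m.
Ratio: 16.397 / 2.9485 = cos 10.01° / cos 79.8° ≈ 5.5611.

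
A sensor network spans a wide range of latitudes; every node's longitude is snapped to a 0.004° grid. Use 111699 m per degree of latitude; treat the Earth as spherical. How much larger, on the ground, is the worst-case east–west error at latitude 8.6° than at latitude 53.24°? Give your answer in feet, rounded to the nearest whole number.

286 feet

With a 0.004° grid the true value lies within half a step, ±0.004°/2 = ±0.002°, of the stored one.
Error at 8.6° = 0.002° × 111699 × cos 8.6° ≈ 223.4 × 0.9888 = 220.89 m.
At 53.24°: 0.002° × 111699 × cos 53.24° = 0.002 × 111699 × 0.5985 ≈ 133.7 m.
Difference: 220.89 − 133.7 = 87.19 m.
In feet: 87.1904 m ÷ 0.3048 ≈ 286.06 ft.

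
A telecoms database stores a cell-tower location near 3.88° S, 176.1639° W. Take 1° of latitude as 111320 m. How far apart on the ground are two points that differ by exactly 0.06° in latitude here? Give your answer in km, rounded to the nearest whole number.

7 km

Along a meridian 0.06° is 0.06 × 111320 = 6679.2 m.
That is 6679.2 m = 6.6792 km.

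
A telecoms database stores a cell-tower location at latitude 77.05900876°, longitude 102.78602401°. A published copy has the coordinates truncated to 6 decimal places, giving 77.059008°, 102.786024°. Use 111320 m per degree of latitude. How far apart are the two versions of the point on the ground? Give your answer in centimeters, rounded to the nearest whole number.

The latitude changed by +0.00000076° and the longitude by +0.00000001°.
N–S: 0.00000076° × 111320 m/° = 0.0846032 m.
E–W at 77.059°: 0.00000001° × 111320 × cos 77.059° = 0.00000001 × 111320 × 0.2239 ≈ 0.000249298 m.
Hypotenuse of the two orthogonal shifts: √(0.0846032² + 0.000249298²) = 0.0846036 m.
That is 0.0846036 m = 8.4604 cm.

8 centimeters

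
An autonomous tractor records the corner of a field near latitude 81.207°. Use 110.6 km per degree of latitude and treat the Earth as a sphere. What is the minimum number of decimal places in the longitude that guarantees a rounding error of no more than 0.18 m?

5

At 81.207° one degree of longitude covers 110600 × cos 81.207° ≈ 110600 × 0.1529 ≈ 16906.9 m.
N decimal places → at most half a unit in the last place, 0.5 × 10⁻ᴺ° = 16906.9/2 × 10⁻ᴺ m.
Need 0.5 × 16906.9 × 10⁻ᴺ ≤ 0.18 → 10⁻ᴺ ≤ 2.129e-05, so N ≥ 4.67.
So 5 decimal places suffice (0.0845 m); 4 would allow up to 0.845 m.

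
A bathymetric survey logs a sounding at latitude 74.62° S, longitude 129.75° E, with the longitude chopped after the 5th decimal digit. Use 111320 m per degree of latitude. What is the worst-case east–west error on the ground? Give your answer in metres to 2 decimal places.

0.30 metres

Truncating at 5 decimal places can drop up to a full unit in the last place, so the longitude may be off by as much as 1e-05°.
Parallels shrink by cos φ, so at 74.62° a degree of longitude is 111320 × 0.2652 ≈ 29524.2 m.
So at most 1e-05° × 29524.2 ≈ 0.295242 m east–west.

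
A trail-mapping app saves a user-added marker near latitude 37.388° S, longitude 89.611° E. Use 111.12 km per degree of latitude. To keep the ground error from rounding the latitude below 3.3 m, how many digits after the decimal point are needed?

One degree of latitude covers 111120 m.
Rounding to N decimal places gives at most 0.5 × 10⁻ᴺ degrees of error, i.e. 0.5 × 10⁻ᴺ × 111120 m.
Need 0.5 × 111120 × 10⁻ᴺ ≤ 3.3 → 10⁻ᴺ ≤ 5.940e-05, so N ≥ 4.23.
At 4 places the error can reach 5.56 m, but 5 places keeps it to 0.556 m.

5 decimal places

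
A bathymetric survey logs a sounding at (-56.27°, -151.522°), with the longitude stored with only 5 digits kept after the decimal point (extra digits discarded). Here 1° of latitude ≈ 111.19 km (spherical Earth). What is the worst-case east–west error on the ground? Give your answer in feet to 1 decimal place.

Truncating at 5 decimal places can drop up to a full unit in the last place, so the longitude may be off by as much as 1e-05°.
At latitude 56.27° a degree of longitude spans 111190 m × cos 56.27° = 111190 × 0.5553 ≈ 61741.6 m.
East–west error: 1e-05° × 61741.6 m/° ≈ 0.617416 m.
In feet: 0.617416 m ÷ 0.3048 ≈ 2.0256 ft.

2.0 feet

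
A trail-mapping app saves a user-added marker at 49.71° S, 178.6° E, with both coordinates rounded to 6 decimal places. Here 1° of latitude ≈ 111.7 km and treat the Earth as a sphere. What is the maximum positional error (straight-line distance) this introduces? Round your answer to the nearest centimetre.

Rounding to 6 decimal places leaves each coordinate within ±5e-07° of the true value.
Latitude error → 5e-07 × 111700 = 0.05585 m along the meridian.
Longitude error → 5e-07 × 111700 × cos 49.71° = 5e-07 × 111700 × 0.6467 ≈ 0.0361158 m.
Combining orthogonally: (0.05585² + 0.0361158²)^½ ≈ 0.0665099 m.
That is 0.0665099 m = 6.651 cm.

7 centimetres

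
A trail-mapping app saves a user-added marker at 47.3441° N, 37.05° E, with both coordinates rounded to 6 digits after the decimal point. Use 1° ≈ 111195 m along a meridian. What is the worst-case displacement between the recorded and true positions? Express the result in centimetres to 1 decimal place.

6.7 centimetres

Rounding to 6 decimal places leaves each coordinate within ±5e-07° of the true value.
North–south component: 5e-07° × 111195 = 0.0555975 m.
Longitude error → 5e-07 × 111195 × cos 47.3441° = 5e-07 × 111195 × 0.6776 ≈ 0.0376725 m.
Combining orthogonally: (0.0555975² + 0.0376725²)^½ ≈ 0.0671588 m.
That is 0.0671588 m = 6.7159 cm.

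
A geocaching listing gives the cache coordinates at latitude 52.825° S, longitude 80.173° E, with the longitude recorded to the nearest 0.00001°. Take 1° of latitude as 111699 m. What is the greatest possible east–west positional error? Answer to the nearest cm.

Rounding to 5 decimal places leaves the longitude within ±5e-06° of the true value.
Parallels shrink by cos φ, so at 52.825° a degree of longitude is 111699 × 0.6043 ≈ 67494.3 m.
Maximum E–W displacement: 5e-06 × 67494.3 = 0.337471 m.
That is 0.337471 m = 33.747 cm.

34 cm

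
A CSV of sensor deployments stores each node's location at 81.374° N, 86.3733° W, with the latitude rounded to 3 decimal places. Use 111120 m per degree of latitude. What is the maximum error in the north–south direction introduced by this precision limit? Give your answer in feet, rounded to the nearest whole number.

182 feet

Rounding to 3 decimal places leaves the latitude within ±0.0005° of the true value.
So the N–S error is at most 0.0005 × 111120 = 55.56 m.
In feet: 55.56 m ÷ 0.3048 ≈ 182.28 ft.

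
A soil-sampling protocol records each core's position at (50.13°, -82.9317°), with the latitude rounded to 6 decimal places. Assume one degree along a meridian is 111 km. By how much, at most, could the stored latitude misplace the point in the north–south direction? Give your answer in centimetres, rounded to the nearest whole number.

6 centimetres

Rounding to 6 decimal places leaves the latitude within ±5e-07° of the true value.
North–south distance: 5e-07° × 111000 m/° = 0.0555 m.
That is 0.0555 m = 5.55 cm.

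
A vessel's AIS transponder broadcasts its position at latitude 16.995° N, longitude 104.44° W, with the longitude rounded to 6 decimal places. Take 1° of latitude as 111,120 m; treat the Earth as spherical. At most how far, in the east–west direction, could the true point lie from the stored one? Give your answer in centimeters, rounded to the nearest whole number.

5 centimeters

Rounding to 6 decimal places leaves the longitude within ±5e-07° of the true value.
Parallels shrink by cos φ, so at 16.995° a degree of longitude is 111120 × 0.9563 ≈ 106267 m.
East–west error: 5e-07° × 106267 m/° ≈ 0.0531337 m.
That is 0.0531337 m = 5.3134 cm.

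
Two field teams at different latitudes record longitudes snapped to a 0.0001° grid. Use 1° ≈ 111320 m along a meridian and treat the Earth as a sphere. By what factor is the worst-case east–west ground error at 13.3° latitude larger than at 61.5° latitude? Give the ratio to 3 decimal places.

With a 0.0001° grid the true value lies within half a step, ±0.0001°/2 = ±5e-05°, of the stored one.
Error at 13.3° = 5e-05° × 111320 × cos 13.3° ≈ 5.566 × 0.9732 = 5.4167 m.
At 61.5°: 5e-05° × 111320 × cos 61.5° = 5e-05 × 111320 × 0.4772 ≈ 2.6559 m.
Ratio: 5.4167 / 2.6559 = cos 13.3° / cos 61.5° ≈ 2.0395.

2.040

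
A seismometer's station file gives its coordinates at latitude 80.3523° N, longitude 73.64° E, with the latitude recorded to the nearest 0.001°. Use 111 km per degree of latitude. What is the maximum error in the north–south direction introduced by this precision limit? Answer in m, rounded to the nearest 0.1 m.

Rounding to 3 decimal places leaves the latitude within ±0.0005° of the true value.
North–south distance: 0.0005° × 111000 m/° = 55.5 m.

55.5 m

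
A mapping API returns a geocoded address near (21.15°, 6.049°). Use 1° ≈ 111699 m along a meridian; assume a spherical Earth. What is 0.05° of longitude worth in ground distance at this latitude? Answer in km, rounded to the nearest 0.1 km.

5.2 km

At 21.15° a degree of longitude is 111699 × cos 21.15° ≈ 104175 m, so 0.05° corresponds to 5208.74 m.
That is 5208.74 m = 5.2087 km.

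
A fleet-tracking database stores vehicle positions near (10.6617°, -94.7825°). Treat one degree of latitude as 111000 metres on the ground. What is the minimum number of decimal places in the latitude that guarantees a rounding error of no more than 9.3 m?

One degree of latitude covers 111000 m.
With N decimal places the half-ulp bound is 0.5·10⁻ᴺ°, or 0.5·10⁻ᴺ × 111000 m on the ground.
Setting 55500 × 10⁻ᴺ ≤ 9.3 gives 10ᴺ ≥ 5968, i.e. N ≥ 3.78.
At 3 places the error can reach 55.5 m, but 4 places keeps it to 5.55 m.

4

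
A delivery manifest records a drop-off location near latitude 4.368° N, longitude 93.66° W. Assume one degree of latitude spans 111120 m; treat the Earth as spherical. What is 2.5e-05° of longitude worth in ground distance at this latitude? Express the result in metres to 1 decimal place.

2.5e-05° of longitude at 4.368° is 2.5e-05 × 111120 × cos 4.368° ≈ 2.5e-05 × 110797 = 2.76993 m.

2.8 metres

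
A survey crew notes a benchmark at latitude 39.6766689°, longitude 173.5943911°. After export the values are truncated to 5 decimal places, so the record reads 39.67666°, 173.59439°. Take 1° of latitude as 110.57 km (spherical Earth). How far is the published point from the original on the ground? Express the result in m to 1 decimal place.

The latitude changed by +0.0000089° and the longitude by +0.0000011°.
North–south shift: 0.0000089 × 110570 = 0.984073 m.
East–west at this latitude: 0.0000011° × 110570 × cos 39.6767° ≈ 0.0000011 × 85101.3 = 0.0936114 m.
Distance: √(0.984073² + 0.0936114²) ≈ 0.988515 m.

1.0 m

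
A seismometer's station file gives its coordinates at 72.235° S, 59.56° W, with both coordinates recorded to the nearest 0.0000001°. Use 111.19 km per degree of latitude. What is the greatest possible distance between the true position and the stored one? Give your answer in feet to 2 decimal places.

0.02 feet

Rounding to 7 decimal places leaves each coordinate within ±5e-08° of the true value.
N–S: 5e-08° × 111190 m/° = 0.0055595 m.
E–W at 72.235°: 5e-08° × 111190 × cos 72.235° = 5e-08 × 111190 × 0.3051 ≈ 0.00169628 m.
The two errors are perpendicular, so the maximum displacement is √(0.0055595² + 0.00169628²) ≈ 0.00581252 m.
In feet: 0.00581252 m ÷ 0.3048 ≈ 0.01907 ft.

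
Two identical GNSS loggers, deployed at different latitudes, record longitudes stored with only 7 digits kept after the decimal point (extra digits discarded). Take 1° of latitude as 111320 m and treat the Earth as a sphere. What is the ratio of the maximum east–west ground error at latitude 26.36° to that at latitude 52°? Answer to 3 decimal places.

1.455

Truncating at 7 decimal places can drop up to a full unit in the last place, so the longitude may be off by as much as 1e-07°.
At 26.36°: 1e-07° × 111320 × cos 26.36° = 1e-07 × 111320 × 0.8960 ≈ 0.0099745 m.
Error at 52° = 1e-07° × 111320 × cos 52° ≈ 0.011132 × 0.6157 = 0.0068535 m.
Ratio: 0.0099745 / 0.0068535 = cos 26.36° / cos 52° ≈ 1.4554.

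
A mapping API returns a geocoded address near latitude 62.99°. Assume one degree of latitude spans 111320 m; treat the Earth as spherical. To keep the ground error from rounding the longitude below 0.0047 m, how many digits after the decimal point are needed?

At 62.99° one degree of longitude covers 111320 × cos 62.99° ≈ 111320 × 0.4541 ≈ 50555.5 m.
Rounding to N decimal places gives at most 0.5 × 10⁻ᴺ degrees of error, i.e. 0.5 × 10⁻ᴺ × 50555.5 m.
Need 0.5 × 50555.5 × 10⁻ᴺ ≤ 0.0047 → 10⁻ᴺ ≤ 1.859e-07, so N ≥ 6.73.
N = 6 would give 0.0253 m (too coarse); N = 7 gives 0.00253 m ≤ 0.0047 m.

7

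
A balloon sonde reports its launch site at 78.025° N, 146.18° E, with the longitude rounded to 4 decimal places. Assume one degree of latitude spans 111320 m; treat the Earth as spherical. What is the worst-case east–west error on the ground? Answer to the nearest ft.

Rounding to 4 decimal places leaves the longitude within ±5e-05° of the true value.
Parallels shrink by cos φ, so at 78.025° a degree of longitude is 111320 × 0.2075 ≈ 23097.2 m.
Maximum E–W displacement: 5e-05 × 23097.2 = 1.15486 m.
Converting: 1.15486 m × 3.2808 ft/m ≈ 3.7889 ft.

4 ft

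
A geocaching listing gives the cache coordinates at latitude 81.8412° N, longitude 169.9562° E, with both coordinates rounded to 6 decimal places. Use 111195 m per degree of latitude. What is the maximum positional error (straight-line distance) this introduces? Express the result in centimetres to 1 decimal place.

5.6 centimetres

Rounding to 6 decimal places leaves each coordinate within ±5e-07° of the true value.
North–south component: 5e-07° × 111195 = 0.0555975 m.
Longitude error → 5e-07 × 111195 × cos 81.8412° = 5e-07 × 111195 × 0.1419 ≈ 0.00789024 m.
Worst case both components are at the extreme and orthogonal: √(0.0555975² + 0.00789024²) ≈ 0.0561546 m.
That is 0.0561546 m = 5.6155 cm.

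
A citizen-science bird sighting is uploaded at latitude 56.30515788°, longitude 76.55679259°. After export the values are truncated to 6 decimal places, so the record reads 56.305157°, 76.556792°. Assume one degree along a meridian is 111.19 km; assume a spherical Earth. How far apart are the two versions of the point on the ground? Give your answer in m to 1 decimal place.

0.1 m

The latitude changed by +0.00000088° and the longitude by +0.00000059°.
North–south shift: 0.00000088 × 111190 = 0.0978472 m.
E–W at 56.3052°: 0.00000059° × 111190 × cos 56.3052° = 0.00000059 × 111190 × 0.5548 ≈ 0.036394 m.
Hypotenuse of the two orthogonal shifts: √(0.0978472² + 0.036394²) = 0.104396 m.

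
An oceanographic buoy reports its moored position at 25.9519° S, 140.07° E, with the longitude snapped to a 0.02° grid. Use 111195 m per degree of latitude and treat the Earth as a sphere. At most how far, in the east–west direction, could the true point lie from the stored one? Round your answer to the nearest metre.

With a 0.02° grid the true value lies within half a step, ±0.02°/2 = ±0.01°, of the stored one.
At latitude 25.9519° a degree of longitude spans 111195 m × cos 25.9519° = 111195 × 0.8992 ≈ 99982.3 m.
East–west error: 0.01° × 99982.3 m/° ≈ 999.823 m.

1000 metres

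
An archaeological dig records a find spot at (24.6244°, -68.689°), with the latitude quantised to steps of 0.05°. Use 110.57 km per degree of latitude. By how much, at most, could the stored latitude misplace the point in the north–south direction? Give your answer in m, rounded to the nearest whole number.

With a 0.05° grid the true value lies within half a step, ±0.05°/2 = ±0.025°, of the stored one.
So the N–S error is at most 0.025 × 110570 = 2764.25 m.

2764 m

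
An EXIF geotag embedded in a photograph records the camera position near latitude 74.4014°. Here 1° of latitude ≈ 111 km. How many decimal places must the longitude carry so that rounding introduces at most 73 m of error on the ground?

3 decimal places

At 74.4014° one degree of longitude covers 111000 × cos 74.4014° ≈ 111000 × 0.2689 ≈ 29847.5 m.
Rounding to N decimal places gives at most 0.5 × 10⁻ᴺ degrees of error, i.e. 0.5 × 10⁻ᴺ × 29847.5 m.
Setting 14923.7 × 10⁻ᴺ ≤ 73 gives 10ᴺ ≥ 204.4, i.e. N ≥ 2.31.
At 2 places the error can reach 149 m, but 3 places keeps it to 14.9 m.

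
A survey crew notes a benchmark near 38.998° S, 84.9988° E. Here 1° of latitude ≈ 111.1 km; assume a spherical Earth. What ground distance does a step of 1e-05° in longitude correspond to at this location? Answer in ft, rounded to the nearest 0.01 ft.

2.83 ft

1e-05° of longitude at 38.998° is 1e-05 × 111100 × cos 38.998° ≈ 1e-05 × 86343.4 = 0.863434 m.
Converting: 0.863434 m × 3.2808 ft/m ≈ 2.8328 ft.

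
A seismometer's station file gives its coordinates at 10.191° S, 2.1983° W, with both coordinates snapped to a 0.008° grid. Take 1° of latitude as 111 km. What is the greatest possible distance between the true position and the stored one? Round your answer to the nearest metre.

623 metres

With a 0.008° grid the true value lies within half a step, ±0.008°/2 = ±0.004°, of the stored one.
North–south component: 0.004° × 111000 = 444 m.
E–W at 10.191°: 0.004° × 111000 × cos 10.191° = 0.004 × 111000 × 0.9842 ≈ 436.995 m.
The two errors are perpendicular, so the maximum displacement is √(444² + 436.995²) ≈ 622.977 m.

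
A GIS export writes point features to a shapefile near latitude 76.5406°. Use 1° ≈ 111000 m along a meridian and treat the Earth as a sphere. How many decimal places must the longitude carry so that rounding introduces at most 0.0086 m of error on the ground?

At 76.5406° one degree of longitude covers 111000 × cos 76.5406° ≈ 111000 × 0.2328 ≈ 25835.9 m.
With N decimal places the half-ulp bound is 0.5·10⁻ᴺ°, or 0.5·10⁻ᴺ × 25835.9 m on the ground.
Need 0.5 × 25835.9 × 10⁻ᴺ ≤ 0.0086 → 10⁻ᴺ ≤ 6.657e-07, so N ≥ 6.18.
At 6 places the error can reach 0.0129 m, but 7 places keeps it to 0.00129 m.

7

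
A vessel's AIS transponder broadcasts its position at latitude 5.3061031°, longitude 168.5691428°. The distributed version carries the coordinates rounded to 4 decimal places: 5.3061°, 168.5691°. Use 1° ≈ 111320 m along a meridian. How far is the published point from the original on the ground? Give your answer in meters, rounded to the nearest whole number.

5 meters

The latitude changed by +0.0000031° and the longitude by +0.0000428°.
North–south shift: 0.0000031 × 111320 = 0.345092 m.
E–W at 5.3061°: 0.0000428° × 111320 × cos 5.3061° = 0.0000428 × 111320 × 0.9957 ≈ 4.74408 m.
Hypotenuse of the two orthogonal shifts: √(0.345092² + 4.74408²) = 4.75661 m.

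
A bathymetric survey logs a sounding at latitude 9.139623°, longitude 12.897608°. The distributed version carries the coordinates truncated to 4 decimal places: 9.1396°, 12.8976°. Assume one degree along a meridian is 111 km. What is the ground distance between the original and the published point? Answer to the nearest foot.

The latitude changed by +0.000023° and the longitude by +0.000008°.
North–south shift: 0.000023 × 111000 = 2.553 m.
East–west at this latitude: 0.000008° × 111000 × cos 9.1396° ≈ 0.000008 × 109591 = 0.876726 m.
Distance: √(2.553² + 0.876726²) ≈ 2.69934 m.
Converting: 2.69934 m × 3.2808 ft/m ≈ 8.8561 ft.

9 feet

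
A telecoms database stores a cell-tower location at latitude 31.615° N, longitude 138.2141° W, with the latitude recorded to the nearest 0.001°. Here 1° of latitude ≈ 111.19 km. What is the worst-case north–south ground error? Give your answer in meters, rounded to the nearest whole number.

56 meters

Rounding to 3 decimal places leaves the latitude within ±0.0005° of the true value.
North–south distance: 0.0005° × 111190 m/° = 55.595 m.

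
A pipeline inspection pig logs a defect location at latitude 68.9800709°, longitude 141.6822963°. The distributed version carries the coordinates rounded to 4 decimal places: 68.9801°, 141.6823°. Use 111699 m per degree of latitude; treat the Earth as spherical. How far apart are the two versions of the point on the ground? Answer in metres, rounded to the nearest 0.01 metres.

Δlat = 68.9800709 − 68.9801 = -0.0000291°; Δlon = 141.6822963 − 141.6823 = -0.0000037°.
North–south shift: -0.0000291 × 111699 = -3.25044 m.
East–west at this latitude: -0.0000037° × 111699 × cos 68.9801° ≈ -0.0000037 × 40065.6 = -0.148243 m.
Hypotenuse of the two orthogonal shifts: √(3.25044² + 0.148243²) = 3.25382 m.

3.25 metres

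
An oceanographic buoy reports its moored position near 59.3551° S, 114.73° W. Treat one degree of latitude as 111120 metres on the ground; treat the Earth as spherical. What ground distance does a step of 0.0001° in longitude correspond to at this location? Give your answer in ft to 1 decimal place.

18.6 ft

One degree of longitude here spans 111120 × cos 59.3551° = 111120 × 0.5097 ≈ 56639.6 m; 0.0001° of that is 5.66396 m.
In feet: 5.66396 m ÷ 0.3048 ≈ 18.583 ft.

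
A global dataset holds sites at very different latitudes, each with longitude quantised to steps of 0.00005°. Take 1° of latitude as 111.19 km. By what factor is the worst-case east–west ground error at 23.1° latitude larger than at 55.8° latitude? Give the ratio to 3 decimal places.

1.636

With a 0.00005° grid the true value lies within half a step, ±0.00005°/2 = ±2.5e-05°, of the stored one.
Error at 23.1° = 2.5e-05° × 111190 × cos 23.1° ≈ 2.7797 × 0.9198 = 2.5569 m.
Error at 55.8° = 2.5e-05° × 111190 × cos 55.8° ≈ 2.7797 × 0.5621 = 1.5625 m.
Ratio: 2.5569 / 1.5625 = cos 23.1° / cos 55.8° ≈ 1.6365.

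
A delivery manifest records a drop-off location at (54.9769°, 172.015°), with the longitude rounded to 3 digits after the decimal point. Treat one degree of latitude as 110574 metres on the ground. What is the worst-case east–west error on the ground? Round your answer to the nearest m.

32 m

Rounding to 3 decimal places leaves the longitude within ±0.0005° of the true value.
At latitude 54.9769° a degree of longitude spans 110574 m × cos 54.9769° = 110574 × 0.5739 ≈ 63459.2 m.
East–west error: 0.0005° × 63459.2 m/° ≈ 31.7296 m.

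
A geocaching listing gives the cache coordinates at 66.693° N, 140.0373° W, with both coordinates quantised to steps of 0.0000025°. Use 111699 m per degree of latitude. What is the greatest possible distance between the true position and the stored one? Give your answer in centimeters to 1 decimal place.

With a 0.0000025° grid the true value lies within half a step, ±0.0000025°/2 = ±1.25e-06°, of the stored one.
North–south component: 1.25e-06° × 111699 = 0.139624 m.
East–west component at 66.693°: 1.25e-06° × 111699 × cos 66.693° ≈ 1.25e-06 × 44194.6 ≈ 0.0552432 m.
Combining orthogonally: (0.139624² + 0.0552432²)^½ ≈ 0.150155 m.
That is 0.150155 m = 15.016 cm.

15.0 centimeters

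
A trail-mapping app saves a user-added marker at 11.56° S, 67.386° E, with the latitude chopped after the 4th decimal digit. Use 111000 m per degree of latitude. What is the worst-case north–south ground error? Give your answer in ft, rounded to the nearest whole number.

Truncating at 4 decimal places can drop up to a full unit in the last place, so the latitude may be off by as much as 0.0001°.
Along the meridian that is 0.0001° × 111000 m/° = 11.1 m.
In feet: 11.1 m ÷ 0.3048 ≈ 36.417 ft.

36 ft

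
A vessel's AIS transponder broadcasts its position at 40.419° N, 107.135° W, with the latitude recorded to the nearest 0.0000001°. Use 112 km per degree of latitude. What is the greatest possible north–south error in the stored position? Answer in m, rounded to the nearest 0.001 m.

Rounding to 7 decimal places leaves the latitude within ±5e-08° of the true value.
North–south distance: 5e-08° × 112000 m/° = 0.0056 m.

0.006 m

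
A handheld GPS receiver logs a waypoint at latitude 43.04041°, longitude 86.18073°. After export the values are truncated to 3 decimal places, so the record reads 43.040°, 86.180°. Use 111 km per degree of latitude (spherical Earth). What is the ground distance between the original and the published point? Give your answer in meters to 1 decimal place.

The latitude changed by +0.00041° and the longitude by +0.00073°.
North–south shift: 0.00041 × 111000 = 45.51 m.
East–west at this latitude: 0.00073° × 111000 × cos 43.04° ≈ 0.00073 × 81127.4 = 59.223 m.
Combined displacement = (45.51² + 59.223²)^½ ≈ 74.6895 m.

74.7 meters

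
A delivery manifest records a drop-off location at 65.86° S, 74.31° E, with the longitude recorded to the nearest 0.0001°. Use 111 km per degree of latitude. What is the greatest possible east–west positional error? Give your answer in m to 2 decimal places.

2.27 m

Rounding to 4 decimal places leaves the longitude within ±5e-05° of the true value.
One degree of longitude at 65.86° is 111000 × cos 65.86° ≈ 111000 × 0.4090 = 45395.4 m.
East–west error: 5e-05° × 45395.4 m/° ≈ 2.26977 m.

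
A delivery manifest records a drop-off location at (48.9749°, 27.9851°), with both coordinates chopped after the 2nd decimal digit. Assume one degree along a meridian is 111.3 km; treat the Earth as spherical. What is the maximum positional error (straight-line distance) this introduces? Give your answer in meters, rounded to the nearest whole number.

1331 meters

Truncating at 2 decimal places can drop up to a full unit in the last place, so each coordinate may be off by as much as 0.01°.
North–south component: 0.01° × 111300 = 1113 m.
E–W at 48.9749°: 0.01° × 111300 × cos 48.9749° = 0.01 × 111300 × 0.6564 ≈ 730.562 m.
Combining orthogonally: (1113² + 730.562²)^½ ≈ 1331.35 m.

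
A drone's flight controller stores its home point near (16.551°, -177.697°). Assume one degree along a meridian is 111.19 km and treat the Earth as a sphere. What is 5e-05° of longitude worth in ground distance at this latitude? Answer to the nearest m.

5 m

One degree of longitude here spans 111190 × cos 16.551° = 111190 × 0.9586 ≈ 106583 m; 5e-05° of that is 5.32915 m.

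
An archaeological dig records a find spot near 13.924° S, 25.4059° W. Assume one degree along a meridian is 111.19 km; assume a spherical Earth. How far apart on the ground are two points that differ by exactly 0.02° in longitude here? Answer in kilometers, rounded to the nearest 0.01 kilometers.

2.16 kilometers

At 13.924° a degree of longitude is 111190 × cos 13.924° ≈ 107923 m, so 0.02° corresponds to 2158.46 m.
That is 2158.46 m = 2.1585 km.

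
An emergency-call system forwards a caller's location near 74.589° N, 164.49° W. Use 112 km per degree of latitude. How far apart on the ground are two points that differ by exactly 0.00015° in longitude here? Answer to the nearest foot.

One degree of longitude here spans 112000 × cos 74.589° = 112000 × 0.2657 ≈ 29763 m; 0.00015° of that is 4.46445 m.
In feet: 4.46445 m ÷ 0.3048 ≈ 14.647 ft.

15 feet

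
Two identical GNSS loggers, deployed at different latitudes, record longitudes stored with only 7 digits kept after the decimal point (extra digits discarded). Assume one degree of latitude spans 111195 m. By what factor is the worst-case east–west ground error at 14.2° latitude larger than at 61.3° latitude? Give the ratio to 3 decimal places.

Truncating at 7 decimal places can drop up to a full unit in the last place, so the longitude may be off by as much as 1e-07°.
At 14.2°: 1e-07° × 111195 × cos 14.2° = 1e-07 × 111195 × 0.9694 ≈ 0.01078 m.
Error at 61.3° = 1e-07° × 111195 × cos 61.3° ≈ 0.011119 × 0.4802 = 0.0053398 m.
Ratio: 0.01078 / 0.0053398 = cos 14.2° / cos 61.3° ≈ 2.0187.

2.019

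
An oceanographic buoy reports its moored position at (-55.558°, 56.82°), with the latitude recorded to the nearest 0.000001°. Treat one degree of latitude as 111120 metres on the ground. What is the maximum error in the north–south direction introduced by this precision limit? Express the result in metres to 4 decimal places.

Rounding to 6 decimal places leaves the latitude within ±5e-07° of the true value.
Along the meridian that is 5e-07° × 111120 m/° = 0.05556 m.

0.0556 metres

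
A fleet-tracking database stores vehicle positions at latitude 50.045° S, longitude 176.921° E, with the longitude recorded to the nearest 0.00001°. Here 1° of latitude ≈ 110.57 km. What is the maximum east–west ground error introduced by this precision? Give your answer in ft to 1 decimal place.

Rounding to 5 decimal places leaves the longitude within ±5e-06° of the true value.
One degree of longitude at 50.045° is 110570 × cos 50.045° ≈ 110570 × 0.6422 = 71006.5 m.
Maximum E–W displacement: 5e-06 × 71006.5 = 0.355032 m.
In feet: 0.355032 m ÷ 0.3048 ≈ 1.1648 ft.

1.2 ft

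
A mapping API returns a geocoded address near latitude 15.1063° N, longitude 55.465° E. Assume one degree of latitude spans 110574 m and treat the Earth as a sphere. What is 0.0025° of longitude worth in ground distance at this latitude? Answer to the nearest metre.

267 metres

At 15.1063° a degree of longitude is 110574 × cos 15.1063° ≈ 106753 m, so 0.0025° corresponds to 266.883 m.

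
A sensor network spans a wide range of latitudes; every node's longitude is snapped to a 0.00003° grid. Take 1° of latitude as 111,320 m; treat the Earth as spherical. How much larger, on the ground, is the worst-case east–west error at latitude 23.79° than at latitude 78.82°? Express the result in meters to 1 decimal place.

With a 0.00003° grid the true value lies within half a step, ±0.00003°/2 = ±1.5e-05°, of the stored one.
At 23.79°: 1.5e-05° × 111320 × cos 23.79° = 1.5e-05 × 111320 × 0.9150 ≈ 1.5279 m.
At 78.82°: 1.5e-05° × 111320 × cos 78.82° = 1.5e-05 × 111320 × 0.1939 ≈ 0.32376 m.
So the lower-latitude error exceeds the higher by 1.5279 − 0.32376 = 1.2042 m.

1.2 meters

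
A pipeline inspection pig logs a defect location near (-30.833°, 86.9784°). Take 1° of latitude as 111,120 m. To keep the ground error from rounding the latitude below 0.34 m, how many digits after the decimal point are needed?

One degree of latitude covers 111120 m.
Rounding to N decimal places gives at most 0.5 × 10⁻ᴺ degrees of error, i.e. 0.5 × 10⁻ᴺ × 111120 m.
Need 0.5 × 111120 × 10⁻ᴺ ≤ 0.34 → 10⁻ᴺ ≤ 6.120e-06, so N ≥ 5.21.
So 6 decimal places suffice (0.0556 m); 5 would allow up to 0.556 m.

6 decimal places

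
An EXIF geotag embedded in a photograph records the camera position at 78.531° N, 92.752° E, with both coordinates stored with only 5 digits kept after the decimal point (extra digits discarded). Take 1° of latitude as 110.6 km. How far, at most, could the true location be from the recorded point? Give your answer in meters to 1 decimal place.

Truncating at 5 decimal places can drop up to a full unit in the last place, so each coordinate may be off by as much as 1e-05°.
Latitude error → 1e-05 × 110600 = 1.106 m along the meridian.
Longitude error → 1e-05 × 110600 × cos 78.531° = 1e-05 × 110600 × 0.1988 ≈ 0.219915 m.
The two errors are perpendicular, so the maximum displacement is √(1.106² + 0.219915²) ≈ 1.12765 m.

1.1 meters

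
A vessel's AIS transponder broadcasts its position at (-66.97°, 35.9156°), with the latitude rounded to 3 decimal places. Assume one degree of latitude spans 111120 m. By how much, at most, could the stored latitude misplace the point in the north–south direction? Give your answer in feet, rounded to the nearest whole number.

182 feet

Rounding to 3 decimal places leaves the latitude within ±0.0005° of the true value.
North–south distance: 0.0005° × 111120 m/° = 55.56 m.
In feet: 55.56 m ÷ 0.3048 ≈ 182.28 ft.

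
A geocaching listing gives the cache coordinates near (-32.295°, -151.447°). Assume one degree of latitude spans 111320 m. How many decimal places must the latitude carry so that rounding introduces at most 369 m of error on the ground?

3 decimal places

One degree of latitude covers 111320 m.
Rounding to N decimal places gives at most 0.5 × 10⁻ᴺ degrees of error, i.e. 0.5 × 10⁻ᴺ × 111320 m.
Setting 55660 × 10⁻ᴺ ≤ 369 gives 10ᴺ ≥ 150.8, i.e. N ≥ 2.18.
N = 2 would give 557 m (too coarse); N = 3 gives 55.7 m ≤ 369 m.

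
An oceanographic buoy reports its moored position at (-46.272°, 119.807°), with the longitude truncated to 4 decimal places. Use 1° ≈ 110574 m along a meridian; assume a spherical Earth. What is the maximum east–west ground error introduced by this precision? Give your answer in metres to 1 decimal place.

7.6 metres

Truncating at 4 decimal places can drop up to a full unit in the last place, so the longitude may be off by as much as 0.0001°.
One degree of longitude at 46.272° is 110574 × cos 46.272° ≈ 110574 × 0.6912 = 76432.7 m.
Maximum E–W displacement: 0.0001 × 76432.7 = 7.64327 m.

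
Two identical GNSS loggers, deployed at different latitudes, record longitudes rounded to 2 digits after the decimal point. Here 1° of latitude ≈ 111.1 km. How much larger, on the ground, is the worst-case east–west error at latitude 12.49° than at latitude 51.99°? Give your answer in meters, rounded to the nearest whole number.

200 meters

Rounding to 2 decimal places leaves the longitude within ±0.005° of the true value.
Error at 12.49° = 0.005° × 111100 × cos 12.49° ≈ 555.5 × 0.9763 = 542.35 m.
Error at 51.99° = 0.005° × 111100 × cos 51.99° ≈ 555.5 × 0.6158 = 342.08 m.
So the lower-latitude error exceeds the higher by 542.35 − 342.08 = 200.28 m.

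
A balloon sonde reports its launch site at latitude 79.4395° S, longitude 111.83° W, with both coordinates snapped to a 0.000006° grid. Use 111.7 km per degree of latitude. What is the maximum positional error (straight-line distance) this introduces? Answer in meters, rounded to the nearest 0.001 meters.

0.341 meters

With a 0.000006° grid the true value lies within half a step, ±0.000006°/2 = ±3e-06°, of the stored one.
N–S: 3e-06° × 111700 m/° = 0.3351 m.
East–west component at 79.4395°: 3e-06° × 111700 × cos 79.4395° ≈ 3e-06 × 20471.7 ≈ 0.061415 m.
Combining orthogonally: (0.3351² + 0.061415²)^½ ≈ 0.340681 m.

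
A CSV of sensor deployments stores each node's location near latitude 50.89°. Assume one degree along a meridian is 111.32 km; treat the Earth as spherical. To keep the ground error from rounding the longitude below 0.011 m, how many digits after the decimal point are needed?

At 50.89° one degree of longitude covers 111320 × cos 50.89° ≈ 111320 × 0.6308 ≈ 70221.9 m.
Rounding to N decimal places gives at most 0.5 × 10⁻ᴺ degrees of error, i.e. 0.5 × 10⁻ᴺ × 70221.9 m.
Setting 35111 × 10⁻ᴺ ≤ 0.011 gives 10ᴺ ≥ 3.192e+06, i.e. N ≥ 6.50.
So 7 decimal places suffice (0.00351 m); 6 would allow up to 0.0351 m.

7 decimal places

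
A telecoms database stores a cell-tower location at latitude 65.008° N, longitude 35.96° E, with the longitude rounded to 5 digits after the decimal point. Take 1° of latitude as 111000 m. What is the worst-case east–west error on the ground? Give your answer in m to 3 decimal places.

Rounding to 5 decimal places leaves the longitude within ±5e-06° of the true value.
At latitude 65.008° a degree of longitude spans 111000 m × cos 65.008° = 111000 × 0.4225 ≈ 46896.6 m.
So at most 5e-06° × 46896.6 ≈ 0.234483 m east–west.

0.234 m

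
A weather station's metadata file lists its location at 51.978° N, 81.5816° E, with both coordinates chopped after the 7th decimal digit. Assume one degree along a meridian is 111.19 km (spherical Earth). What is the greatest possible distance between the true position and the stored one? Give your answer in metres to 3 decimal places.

0.013 metres

Truncating at 7 decimal places can drop up to a full unit in the last place, so each coordinate may be off by as much as 1e-07°.
North–south component: 1e-07° × 111190 = 0.011119 m.
E–W at 51.978°: 1e-07° × 111190 × cos 51.978° = 1e-07 × 111190 × 0.6160 ≈ 0.0068489 m.
The two errors are perpendicular, so the maximum displacement is √(0.011119² + 0.0068489²) ≈ 0.0130591 m.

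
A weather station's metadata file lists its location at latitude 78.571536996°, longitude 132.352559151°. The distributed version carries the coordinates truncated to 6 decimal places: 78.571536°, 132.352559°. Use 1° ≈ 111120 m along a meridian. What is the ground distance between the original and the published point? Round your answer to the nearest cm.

11 cm

Δlat = 78.571536996 − 78.571536 = +0.000000996°; Δlon = 132.352559151 − 132.352559 = +0.000000151°.
N–S: 0.000000996° × 111120 m/° = 0.110676 m.
E–W at 78.5715°: 0.000000151° × 111120 × cos 78.5715° = 0.000000151 × 111120 × 0.1981 ≈ 0.00332469 m.
Combined displacement = (0.110676² + 0.00332469²)^½ ≈ 0.110725 m.
That is 0.110725 m = 11.073 cm.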